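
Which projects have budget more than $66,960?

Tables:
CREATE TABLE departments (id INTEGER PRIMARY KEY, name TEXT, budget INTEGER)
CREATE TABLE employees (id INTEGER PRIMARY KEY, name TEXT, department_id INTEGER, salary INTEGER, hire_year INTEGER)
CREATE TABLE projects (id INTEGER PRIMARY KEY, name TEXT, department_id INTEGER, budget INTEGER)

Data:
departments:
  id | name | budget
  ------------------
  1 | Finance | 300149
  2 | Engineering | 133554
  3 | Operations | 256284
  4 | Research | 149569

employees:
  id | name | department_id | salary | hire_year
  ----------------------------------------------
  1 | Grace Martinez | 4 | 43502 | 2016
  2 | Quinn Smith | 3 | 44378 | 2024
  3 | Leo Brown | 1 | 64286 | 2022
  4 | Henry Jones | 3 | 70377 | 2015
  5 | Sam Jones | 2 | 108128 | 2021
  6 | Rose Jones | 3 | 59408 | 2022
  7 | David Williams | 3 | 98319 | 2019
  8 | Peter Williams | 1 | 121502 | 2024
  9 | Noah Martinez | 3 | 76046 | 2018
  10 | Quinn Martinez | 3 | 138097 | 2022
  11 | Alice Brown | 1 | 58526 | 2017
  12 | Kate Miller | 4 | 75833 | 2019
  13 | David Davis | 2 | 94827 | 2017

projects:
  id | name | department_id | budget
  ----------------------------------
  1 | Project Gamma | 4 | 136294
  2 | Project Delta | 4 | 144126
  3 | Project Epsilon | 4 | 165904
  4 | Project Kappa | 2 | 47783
SELECT name, budget FROM projects WHERE budget > 66960

Execution result:
name | budget
Project Gamma | 136294
Project Delta | 144126
Project Epsilon | 165904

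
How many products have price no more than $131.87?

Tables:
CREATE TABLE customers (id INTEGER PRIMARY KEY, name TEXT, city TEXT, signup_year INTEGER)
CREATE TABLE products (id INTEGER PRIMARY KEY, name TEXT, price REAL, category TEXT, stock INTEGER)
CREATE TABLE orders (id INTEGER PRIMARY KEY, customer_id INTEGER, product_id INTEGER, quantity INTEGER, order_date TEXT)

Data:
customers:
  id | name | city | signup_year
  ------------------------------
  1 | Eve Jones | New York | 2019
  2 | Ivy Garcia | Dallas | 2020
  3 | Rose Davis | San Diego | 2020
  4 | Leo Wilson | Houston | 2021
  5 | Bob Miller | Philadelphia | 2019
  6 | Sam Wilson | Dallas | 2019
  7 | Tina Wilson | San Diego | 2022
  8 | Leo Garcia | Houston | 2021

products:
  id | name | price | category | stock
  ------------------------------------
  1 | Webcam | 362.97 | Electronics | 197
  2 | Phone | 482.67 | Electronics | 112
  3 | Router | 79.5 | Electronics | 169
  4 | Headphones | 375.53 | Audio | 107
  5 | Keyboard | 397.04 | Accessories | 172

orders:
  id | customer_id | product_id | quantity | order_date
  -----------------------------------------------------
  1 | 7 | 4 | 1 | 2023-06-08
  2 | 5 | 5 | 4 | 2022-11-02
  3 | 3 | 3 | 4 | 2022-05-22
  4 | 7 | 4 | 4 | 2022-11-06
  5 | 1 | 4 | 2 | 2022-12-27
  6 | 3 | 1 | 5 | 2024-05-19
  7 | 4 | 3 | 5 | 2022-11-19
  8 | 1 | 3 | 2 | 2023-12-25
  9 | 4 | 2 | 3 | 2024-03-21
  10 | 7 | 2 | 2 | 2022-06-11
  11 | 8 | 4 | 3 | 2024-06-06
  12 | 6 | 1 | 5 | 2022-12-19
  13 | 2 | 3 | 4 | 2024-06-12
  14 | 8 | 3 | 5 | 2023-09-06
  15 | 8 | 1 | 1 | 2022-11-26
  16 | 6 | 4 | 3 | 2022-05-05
SELECT COUNT(*) FROM products WHERE price <= 131.87

Execution result:
1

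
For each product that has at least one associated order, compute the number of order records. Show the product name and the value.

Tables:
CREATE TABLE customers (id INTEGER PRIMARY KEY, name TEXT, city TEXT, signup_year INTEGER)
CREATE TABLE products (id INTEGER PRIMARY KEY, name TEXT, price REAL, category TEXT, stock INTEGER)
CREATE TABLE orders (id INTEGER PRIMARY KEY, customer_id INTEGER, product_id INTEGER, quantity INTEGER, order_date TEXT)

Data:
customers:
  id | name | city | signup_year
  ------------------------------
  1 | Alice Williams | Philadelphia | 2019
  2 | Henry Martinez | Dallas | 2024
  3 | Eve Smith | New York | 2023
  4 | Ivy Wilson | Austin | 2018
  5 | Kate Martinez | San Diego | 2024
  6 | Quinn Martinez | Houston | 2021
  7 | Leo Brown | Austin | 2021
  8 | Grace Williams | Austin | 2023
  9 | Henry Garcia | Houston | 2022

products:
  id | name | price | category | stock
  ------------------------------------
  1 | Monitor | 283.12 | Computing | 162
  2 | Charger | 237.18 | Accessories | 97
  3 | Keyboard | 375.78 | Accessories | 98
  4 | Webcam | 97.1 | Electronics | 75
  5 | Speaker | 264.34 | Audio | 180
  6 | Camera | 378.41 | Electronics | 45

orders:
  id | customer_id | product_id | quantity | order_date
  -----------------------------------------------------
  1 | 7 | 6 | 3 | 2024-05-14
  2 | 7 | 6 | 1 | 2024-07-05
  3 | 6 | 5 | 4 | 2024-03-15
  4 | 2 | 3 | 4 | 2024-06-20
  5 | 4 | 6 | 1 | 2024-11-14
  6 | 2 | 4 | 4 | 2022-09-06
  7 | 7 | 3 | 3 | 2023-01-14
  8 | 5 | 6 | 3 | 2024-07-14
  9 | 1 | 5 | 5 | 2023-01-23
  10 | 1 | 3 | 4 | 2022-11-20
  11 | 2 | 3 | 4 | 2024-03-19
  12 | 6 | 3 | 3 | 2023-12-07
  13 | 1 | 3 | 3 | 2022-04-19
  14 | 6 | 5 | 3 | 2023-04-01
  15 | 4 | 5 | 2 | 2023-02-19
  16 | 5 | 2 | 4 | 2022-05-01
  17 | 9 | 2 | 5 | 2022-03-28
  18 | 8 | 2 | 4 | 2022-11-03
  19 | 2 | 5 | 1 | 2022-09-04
SELECT p.name, COUNT(*) AS n FROM orders c JOIN products p ON c.product_id = p.id GROUP BY p.id, p.name

Execution result:
name | n
Charger | 3
Keyboard | 6
Webcam | 1
Speaker | 5
Camera | 4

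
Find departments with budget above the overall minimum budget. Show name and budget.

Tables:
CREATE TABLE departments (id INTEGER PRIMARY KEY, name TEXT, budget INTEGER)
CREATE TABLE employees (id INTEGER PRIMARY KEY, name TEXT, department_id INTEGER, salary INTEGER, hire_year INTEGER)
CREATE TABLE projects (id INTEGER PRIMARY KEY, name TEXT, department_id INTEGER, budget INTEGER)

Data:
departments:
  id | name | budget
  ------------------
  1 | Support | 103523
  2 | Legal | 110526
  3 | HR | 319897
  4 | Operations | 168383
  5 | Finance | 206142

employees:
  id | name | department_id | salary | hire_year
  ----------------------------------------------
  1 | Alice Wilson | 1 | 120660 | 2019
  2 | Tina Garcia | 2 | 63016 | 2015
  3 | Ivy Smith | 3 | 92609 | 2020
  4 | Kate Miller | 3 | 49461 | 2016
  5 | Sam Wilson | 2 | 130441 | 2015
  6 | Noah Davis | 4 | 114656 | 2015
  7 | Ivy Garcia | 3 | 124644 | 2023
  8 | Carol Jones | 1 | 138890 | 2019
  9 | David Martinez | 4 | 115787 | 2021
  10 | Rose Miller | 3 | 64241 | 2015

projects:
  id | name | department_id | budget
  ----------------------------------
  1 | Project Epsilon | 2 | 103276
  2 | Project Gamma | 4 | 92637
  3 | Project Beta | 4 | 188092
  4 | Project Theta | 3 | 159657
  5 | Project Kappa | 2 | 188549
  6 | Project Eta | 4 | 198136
SELECT name, budget FROM departments WHERE budget > (SELECT MIN(budget) FROM departments)

Execution result:
name | budget
Legal | 110526
HR | 319897
Operations | 168383
Finance | 206142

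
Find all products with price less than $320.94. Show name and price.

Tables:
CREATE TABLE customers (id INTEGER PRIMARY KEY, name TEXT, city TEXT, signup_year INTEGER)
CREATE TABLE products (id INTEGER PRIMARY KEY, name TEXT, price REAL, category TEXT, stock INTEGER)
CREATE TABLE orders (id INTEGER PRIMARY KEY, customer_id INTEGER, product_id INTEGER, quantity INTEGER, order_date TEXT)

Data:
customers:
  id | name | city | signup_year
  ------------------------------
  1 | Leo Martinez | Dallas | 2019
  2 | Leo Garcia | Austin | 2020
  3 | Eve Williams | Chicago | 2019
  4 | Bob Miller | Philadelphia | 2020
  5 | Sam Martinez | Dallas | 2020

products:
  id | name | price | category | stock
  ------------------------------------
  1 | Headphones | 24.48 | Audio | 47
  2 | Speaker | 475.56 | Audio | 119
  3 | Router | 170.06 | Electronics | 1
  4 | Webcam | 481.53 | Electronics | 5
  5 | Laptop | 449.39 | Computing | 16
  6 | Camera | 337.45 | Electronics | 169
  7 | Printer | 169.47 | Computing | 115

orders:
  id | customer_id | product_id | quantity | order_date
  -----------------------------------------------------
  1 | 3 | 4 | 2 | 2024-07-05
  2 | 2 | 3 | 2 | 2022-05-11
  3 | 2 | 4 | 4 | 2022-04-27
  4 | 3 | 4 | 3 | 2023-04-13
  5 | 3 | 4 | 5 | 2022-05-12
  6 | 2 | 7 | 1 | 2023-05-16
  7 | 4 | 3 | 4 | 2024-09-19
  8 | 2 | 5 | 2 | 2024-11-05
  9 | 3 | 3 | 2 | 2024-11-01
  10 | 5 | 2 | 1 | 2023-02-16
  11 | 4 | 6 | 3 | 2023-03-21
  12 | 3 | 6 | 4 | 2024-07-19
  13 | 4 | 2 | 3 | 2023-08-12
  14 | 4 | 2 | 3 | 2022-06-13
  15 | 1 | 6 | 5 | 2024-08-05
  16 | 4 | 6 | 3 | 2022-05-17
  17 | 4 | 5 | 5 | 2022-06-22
SELECT name, price FROM products WHERE price < 320.94

Execution result:
name | price
Headphones | 24.48
Router | 170.06
Printer | 169.47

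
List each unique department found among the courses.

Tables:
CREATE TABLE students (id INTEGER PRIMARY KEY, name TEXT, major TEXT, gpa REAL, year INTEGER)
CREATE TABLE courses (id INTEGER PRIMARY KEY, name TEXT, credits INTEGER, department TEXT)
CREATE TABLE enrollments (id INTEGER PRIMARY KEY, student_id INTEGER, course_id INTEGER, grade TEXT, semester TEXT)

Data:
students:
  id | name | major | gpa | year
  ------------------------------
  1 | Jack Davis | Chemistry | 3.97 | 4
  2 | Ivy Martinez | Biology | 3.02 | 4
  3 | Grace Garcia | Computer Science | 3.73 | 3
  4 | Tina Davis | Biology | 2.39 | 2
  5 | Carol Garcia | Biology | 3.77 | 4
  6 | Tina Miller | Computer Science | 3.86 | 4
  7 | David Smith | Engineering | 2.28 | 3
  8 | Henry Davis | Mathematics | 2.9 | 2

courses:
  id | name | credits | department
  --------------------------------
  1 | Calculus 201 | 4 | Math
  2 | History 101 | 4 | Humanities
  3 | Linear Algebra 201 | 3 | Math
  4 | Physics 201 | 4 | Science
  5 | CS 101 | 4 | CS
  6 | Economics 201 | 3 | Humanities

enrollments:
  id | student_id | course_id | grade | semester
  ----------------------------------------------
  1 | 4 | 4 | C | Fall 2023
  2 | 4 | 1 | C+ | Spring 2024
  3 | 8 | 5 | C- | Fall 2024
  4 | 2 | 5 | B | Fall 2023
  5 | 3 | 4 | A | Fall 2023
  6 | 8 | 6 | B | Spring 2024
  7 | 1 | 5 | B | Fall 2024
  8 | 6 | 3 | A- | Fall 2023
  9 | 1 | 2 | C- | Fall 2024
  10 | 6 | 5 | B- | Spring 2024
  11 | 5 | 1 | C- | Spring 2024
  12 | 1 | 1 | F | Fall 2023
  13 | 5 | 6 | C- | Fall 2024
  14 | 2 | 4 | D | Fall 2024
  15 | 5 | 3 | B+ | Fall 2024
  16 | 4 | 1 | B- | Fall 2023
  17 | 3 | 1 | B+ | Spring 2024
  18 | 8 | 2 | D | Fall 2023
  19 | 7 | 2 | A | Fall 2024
SELECT DISTINCT department FROM courses

Execution result:
department
Math
Humanities
Science
CS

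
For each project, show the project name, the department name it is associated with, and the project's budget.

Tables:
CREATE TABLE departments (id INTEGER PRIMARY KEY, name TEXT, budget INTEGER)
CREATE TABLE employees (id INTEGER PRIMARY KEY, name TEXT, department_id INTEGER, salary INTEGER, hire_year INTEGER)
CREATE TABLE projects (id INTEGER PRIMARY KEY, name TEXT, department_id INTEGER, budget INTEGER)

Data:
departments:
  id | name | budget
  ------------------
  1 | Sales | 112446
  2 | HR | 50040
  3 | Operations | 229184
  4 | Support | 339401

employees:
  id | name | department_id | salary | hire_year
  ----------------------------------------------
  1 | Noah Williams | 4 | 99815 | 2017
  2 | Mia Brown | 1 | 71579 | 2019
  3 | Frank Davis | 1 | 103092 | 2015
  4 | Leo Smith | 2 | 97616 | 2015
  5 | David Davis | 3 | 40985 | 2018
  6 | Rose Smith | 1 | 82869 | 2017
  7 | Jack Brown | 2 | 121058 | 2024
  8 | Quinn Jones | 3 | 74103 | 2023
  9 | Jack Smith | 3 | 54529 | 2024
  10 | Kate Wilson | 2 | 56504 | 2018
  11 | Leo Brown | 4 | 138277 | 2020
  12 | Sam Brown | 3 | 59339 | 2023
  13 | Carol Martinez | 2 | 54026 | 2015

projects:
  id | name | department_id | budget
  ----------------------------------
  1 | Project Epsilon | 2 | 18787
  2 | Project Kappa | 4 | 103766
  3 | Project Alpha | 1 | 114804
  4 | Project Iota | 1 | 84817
SELECT c.name, p.name AS department, c.budget FROM projects c JOIN departments p ON c.department_id = p.id

Execution result:
name | department | budget
Project Epsilon | HR | 18787
Project Kappa | Support | 103766
Project Alpha | Sales | 114804
Project Iota | Sales | 84817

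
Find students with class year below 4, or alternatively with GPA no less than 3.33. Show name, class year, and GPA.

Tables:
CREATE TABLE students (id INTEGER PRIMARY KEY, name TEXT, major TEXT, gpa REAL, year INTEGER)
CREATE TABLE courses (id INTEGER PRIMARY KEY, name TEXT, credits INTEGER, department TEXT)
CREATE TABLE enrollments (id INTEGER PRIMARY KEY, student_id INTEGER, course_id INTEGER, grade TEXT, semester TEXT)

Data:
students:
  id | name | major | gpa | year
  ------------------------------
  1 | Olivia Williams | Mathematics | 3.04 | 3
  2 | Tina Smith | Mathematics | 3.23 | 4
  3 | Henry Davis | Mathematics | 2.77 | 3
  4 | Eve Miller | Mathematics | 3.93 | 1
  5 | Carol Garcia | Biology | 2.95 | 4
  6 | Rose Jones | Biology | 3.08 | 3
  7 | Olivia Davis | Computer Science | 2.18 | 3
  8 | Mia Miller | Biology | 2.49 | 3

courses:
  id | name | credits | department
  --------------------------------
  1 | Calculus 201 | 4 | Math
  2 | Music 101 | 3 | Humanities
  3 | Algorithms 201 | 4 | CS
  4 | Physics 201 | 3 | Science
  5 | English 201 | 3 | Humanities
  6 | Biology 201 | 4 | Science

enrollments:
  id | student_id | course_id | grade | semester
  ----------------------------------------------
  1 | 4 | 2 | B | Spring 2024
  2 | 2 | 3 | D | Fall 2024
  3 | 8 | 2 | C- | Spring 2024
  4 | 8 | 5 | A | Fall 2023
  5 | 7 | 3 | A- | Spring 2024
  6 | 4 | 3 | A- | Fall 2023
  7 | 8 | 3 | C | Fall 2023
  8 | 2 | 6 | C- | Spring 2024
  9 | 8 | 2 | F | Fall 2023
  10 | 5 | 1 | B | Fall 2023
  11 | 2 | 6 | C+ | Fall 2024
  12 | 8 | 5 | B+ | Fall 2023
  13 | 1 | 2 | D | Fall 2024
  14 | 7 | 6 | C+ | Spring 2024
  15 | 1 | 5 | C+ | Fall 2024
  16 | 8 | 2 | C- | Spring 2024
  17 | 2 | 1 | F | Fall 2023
SELECT name, year, gpa FROM students WHERE year < 4 OR gpa >= 3.33

Execution result:
name | year | gpa
Olivia Williams | 3 | 3.04
Henry Davis | 3 | 2.77
Eve Miller | 1 | 3.93
Rose Jones | 3 | 3.08
Olivia Davis | 3 | 2.18
Mia Miller | 3 | 2.49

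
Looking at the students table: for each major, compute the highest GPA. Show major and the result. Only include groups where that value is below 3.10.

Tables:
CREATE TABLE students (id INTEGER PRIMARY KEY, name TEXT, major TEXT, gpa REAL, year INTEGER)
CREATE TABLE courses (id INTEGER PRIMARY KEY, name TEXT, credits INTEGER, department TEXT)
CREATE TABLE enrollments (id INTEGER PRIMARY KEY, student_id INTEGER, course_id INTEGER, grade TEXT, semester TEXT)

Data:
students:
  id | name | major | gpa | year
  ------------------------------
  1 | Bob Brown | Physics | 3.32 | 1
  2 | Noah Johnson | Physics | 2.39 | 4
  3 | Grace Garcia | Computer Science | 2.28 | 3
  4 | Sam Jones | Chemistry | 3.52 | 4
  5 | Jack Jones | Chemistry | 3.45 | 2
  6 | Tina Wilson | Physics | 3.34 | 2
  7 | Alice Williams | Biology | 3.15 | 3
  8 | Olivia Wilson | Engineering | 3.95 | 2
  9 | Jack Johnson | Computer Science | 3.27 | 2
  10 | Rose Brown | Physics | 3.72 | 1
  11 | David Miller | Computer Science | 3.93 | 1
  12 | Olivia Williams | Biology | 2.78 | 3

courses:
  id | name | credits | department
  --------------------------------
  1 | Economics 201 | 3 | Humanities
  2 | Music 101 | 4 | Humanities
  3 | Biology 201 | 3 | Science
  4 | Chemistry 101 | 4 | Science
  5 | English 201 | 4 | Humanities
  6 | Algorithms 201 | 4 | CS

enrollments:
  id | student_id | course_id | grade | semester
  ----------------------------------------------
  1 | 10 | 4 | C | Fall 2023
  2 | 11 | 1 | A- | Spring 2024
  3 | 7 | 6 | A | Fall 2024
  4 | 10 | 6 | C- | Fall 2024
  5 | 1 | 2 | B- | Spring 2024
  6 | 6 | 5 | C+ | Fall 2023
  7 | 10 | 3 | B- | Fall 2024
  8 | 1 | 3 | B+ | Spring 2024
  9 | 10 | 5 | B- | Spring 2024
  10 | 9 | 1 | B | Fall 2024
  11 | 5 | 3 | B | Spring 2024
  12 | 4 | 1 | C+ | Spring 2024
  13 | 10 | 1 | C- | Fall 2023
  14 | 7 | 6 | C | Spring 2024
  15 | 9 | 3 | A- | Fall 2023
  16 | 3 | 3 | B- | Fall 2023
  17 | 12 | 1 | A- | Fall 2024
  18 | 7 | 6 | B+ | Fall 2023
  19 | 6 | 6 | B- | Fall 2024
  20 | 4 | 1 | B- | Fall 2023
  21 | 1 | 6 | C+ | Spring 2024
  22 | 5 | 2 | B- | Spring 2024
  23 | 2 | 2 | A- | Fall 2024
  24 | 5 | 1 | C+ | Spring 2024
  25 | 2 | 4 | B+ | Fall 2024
SELECT major, MAX(gpa) AS max_gpa FROM students GROUP BY major HAVING MAX(gpa) < 3.1

Execution result:
(no rows)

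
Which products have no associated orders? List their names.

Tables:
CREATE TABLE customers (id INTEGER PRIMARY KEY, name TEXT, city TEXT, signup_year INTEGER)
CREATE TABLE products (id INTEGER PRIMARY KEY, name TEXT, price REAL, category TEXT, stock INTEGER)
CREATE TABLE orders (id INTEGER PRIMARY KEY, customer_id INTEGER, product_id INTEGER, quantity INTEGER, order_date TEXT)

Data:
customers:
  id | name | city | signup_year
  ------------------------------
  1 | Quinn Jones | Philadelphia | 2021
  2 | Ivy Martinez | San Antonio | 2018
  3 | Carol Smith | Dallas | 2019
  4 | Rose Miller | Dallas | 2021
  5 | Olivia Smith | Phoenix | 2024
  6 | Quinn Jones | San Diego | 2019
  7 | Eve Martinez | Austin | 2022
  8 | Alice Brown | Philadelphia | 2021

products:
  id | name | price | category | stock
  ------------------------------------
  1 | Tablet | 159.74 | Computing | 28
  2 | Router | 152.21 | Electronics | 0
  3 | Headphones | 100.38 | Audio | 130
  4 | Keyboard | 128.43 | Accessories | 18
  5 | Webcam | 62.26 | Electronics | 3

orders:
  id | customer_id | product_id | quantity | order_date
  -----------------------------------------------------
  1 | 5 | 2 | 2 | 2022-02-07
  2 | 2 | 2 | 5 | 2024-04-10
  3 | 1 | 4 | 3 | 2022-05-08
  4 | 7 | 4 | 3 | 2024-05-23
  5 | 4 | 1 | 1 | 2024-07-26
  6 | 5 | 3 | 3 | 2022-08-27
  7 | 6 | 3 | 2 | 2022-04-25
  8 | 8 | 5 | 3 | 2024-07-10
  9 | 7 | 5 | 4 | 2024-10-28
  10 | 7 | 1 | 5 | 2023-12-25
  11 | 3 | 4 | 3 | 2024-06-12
SELECT p.name FROM products p LEFT JOIN orders c ON c.product_id = p.id WHERE c.id IS NULL

Execution result:
(no rows)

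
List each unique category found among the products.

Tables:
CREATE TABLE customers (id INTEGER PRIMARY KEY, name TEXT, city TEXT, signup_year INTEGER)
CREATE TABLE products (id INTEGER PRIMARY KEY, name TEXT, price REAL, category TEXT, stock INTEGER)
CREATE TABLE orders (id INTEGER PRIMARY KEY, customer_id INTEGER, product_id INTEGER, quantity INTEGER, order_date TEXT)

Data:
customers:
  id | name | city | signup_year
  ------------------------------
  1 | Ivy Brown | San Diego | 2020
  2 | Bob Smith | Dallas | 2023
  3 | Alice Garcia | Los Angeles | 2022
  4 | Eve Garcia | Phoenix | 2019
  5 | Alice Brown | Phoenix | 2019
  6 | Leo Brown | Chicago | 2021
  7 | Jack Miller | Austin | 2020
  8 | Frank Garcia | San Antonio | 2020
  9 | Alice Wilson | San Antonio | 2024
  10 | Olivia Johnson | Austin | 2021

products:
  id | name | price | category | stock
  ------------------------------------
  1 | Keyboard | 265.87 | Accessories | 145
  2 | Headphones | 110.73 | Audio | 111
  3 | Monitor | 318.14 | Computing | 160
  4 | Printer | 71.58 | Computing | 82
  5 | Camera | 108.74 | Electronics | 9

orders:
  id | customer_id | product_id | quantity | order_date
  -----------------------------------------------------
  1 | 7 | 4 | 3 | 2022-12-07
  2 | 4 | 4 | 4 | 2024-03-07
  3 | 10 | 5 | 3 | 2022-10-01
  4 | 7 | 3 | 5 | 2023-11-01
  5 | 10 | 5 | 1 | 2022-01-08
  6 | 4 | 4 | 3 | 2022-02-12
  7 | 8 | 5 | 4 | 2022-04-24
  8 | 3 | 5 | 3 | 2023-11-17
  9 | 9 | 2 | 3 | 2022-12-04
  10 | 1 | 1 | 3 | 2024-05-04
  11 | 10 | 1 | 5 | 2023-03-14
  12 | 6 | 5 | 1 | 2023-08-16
SELECT DISTINCT category FROM products

Execution result:
category
Accessories
Audio
Computing
Electronics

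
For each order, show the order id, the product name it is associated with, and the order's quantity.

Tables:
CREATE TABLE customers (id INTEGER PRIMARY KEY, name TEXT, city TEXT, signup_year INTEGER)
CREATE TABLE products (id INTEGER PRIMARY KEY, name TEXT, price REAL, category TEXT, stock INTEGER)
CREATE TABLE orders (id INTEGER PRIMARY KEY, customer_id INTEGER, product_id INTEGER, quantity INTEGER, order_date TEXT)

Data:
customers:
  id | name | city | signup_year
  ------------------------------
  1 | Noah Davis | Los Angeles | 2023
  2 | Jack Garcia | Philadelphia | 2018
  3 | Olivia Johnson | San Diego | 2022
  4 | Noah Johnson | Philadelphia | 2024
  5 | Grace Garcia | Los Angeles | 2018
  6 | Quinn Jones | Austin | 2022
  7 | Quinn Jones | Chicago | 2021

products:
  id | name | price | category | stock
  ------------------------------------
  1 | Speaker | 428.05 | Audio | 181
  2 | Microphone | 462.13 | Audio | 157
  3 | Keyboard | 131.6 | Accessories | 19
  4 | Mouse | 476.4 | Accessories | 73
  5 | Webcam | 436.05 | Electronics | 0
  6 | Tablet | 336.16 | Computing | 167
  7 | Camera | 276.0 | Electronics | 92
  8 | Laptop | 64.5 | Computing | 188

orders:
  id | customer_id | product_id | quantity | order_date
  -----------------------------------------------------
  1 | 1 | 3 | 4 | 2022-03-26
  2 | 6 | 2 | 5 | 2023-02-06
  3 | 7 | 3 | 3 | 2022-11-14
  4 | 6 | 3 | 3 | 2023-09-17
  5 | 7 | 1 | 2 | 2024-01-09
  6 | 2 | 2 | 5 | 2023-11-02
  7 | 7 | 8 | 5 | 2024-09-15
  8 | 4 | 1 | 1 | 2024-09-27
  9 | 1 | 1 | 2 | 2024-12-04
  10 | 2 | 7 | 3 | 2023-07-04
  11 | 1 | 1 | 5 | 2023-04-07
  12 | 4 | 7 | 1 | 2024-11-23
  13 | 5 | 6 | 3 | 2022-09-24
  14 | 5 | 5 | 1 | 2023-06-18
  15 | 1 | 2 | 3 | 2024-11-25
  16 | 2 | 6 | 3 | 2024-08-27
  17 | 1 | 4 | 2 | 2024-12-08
SELECT c.id, p.name AS product, c.quantity FROM orders c JOIN products p ON c.product_id = p.id

Execution result:
id | product | quantity
1 | Keyboard | 4
2 | Microphone | 5
3 | Keyboard | 3
4 | Keyboard | 3
5 | Speaker | 2
6 | Microphone | 5
7 | Laptop | 5
8 | Speaker | 1
9 | Speaker | 2
10 | Camera | 3
11 | Speaker | 5
12 | Camera | 1
13 | Tablet | 3
14 | Webcam | 1
15 | Microphone | 3
16 | Tablet | 3
17 | Mouse | 2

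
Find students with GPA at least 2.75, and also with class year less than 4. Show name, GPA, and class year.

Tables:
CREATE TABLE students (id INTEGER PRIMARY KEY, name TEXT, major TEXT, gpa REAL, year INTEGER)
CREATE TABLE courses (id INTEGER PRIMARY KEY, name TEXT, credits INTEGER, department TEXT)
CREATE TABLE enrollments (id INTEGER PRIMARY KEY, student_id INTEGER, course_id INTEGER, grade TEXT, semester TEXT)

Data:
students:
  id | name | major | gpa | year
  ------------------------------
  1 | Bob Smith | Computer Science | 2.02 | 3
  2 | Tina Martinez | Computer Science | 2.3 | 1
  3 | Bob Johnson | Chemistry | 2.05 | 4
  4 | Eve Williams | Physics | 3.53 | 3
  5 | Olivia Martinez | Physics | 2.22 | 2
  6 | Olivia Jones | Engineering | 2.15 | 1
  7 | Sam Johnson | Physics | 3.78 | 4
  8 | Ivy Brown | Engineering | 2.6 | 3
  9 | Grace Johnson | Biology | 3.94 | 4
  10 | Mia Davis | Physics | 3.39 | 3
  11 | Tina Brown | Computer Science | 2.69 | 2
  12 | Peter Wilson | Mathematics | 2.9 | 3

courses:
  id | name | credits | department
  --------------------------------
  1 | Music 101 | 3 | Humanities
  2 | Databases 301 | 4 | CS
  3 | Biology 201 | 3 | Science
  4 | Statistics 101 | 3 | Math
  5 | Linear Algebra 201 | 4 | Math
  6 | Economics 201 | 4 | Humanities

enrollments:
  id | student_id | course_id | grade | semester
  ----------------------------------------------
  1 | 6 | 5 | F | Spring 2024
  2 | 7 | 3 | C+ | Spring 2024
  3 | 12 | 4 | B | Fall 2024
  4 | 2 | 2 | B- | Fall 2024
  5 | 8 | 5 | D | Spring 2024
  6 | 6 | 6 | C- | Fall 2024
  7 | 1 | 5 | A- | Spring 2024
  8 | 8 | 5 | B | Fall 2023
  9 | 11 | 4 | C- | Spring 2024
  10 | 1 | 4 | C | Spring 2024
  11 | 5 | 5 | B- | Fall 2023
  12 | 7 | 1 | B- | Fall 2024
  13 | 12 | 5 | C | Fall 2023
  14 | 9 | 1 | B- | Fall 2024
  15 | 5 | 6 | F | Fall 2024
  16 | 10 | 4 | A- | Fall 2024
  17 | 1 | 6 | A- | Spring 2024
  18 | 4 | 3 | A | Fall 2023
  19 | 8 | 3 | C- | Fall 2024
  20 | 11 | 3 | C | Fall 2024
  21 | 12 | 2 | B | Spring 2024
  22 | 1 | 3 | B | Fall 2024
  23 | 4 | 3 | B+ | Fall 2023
SELECT name, gpa, year FROM students WHERE gpa >= 2.75 AND year < 4

Execution result:
name | gpa | year
Eve Williams | 3.53 | 3
Mia Davis | 3.39 | 3
Peter Wilson | 2.90 | 3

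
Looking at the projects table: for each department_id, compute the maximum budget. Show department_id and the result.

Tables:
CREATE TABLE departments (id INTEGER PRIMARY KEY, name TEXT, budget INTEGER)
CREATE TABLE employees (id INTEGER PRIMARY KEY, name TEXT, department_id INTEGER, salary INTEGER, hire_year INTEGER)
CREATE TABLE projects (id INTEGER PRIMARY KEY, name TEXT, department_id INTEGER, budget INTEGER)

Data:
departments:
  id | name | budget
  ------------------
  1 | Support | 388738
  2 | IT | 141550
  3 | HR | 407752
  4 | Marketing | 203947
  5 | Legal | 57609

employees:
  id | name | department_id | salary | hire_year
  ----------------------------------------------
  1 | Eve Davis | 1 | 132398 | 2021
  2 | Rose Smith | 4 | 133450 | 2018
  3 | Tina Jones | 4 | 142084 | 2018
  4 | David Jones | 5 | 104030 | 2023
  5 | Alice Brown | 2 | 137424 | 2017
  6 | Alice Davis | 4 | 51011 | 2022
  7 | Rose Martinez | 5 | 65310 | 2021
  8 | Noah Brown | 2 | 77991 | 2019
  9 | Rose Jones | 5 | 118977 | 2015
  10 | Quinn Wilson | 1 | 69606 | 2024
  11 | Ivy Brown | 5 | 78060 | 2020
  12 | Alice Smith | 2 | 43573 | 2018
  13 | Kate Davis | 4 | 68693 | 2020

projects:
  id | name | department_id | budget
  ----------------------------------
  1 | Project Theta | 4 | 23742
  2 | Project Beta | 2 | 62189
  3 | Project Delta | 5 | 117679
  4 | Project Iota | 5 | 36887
SELECT department_id, MAX(budget) AS max_budget FROM projects GROUP BY department_id

Execution result:
department_id | max_budget
2 | 62189
4 | 23742
5 | 117679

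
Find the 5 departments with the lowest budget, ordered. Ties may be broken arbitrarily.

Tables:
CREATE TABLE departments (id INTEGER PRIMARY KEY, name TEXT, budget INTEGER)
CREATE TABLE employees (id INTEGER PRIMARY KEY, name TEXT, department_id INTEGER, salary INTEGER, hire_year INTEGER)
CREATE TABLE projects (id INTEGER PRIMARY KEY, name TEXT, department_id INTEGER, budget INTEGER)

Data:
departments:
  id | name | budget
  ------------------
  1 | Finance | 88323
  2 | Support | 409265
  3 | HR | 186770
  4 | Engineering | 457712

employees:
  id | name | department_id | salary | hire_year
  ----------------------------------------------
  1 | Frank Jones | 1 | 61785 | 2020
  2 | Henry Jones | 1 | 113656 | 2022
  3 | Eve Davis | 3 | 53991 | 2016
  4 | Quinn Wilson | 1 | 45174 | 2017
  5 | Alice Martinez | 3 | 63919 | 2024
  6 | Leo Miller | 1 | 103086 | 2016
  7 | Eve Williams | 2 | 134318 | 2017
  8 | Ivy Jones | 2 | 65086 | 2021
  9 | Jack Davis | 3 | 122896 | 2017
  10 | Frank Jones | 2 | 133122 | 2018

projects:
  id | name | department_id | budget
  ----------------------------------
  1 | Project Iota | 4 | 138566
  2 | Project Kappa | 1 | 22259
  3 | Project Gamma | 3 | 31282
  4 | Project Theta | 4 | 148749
SELECT name, budget FROM departments ORDER BY budget ASC LIMIT 5

Execution result:
name | budget
Finance | 88323
HR | 186770
Support | 409265
Engineering | 457712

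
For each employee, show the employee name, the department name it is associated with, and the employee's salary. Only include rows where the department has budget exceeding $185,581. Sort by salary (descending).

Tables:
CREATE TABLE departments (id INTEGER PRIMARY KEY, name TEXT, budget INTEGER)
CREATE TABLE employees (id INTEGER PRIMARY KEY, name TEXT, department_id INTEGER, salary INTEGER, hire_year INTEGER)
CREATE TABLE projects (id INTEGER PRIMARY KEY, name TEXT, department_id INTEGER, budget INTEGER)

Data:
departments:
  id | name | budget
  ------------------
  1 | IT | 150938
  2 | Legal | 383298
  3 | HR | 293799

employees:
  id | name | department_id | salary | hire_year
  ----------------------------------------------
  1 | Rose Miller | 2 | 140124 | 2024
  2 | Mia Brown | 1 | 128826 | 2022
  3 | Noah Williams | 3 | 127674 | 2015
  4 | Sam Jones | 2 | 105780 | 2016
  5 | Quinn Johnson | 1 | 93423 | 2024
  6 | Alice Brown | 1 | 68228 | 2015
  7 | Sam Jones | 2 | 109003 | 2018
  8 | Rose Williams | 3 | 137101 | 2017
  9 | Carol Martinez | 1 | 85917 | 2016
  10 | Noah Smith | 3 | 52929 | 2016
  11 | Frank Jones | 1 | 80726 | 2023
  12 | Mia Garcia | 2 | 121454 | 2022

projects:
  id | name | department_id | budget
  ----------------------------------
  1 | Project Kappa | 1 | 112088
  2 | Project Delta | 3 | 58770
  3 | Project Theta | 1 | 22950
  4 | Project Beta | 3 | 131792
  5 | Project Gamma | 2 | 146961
SELECT c.name, p.name AS department, c.salary FROM employees c JOIN departments p ON c.department_id = p.id WHERE p.budget > 185581 ORDER BY c.salary DESC

Execution result:
name | department | salary
Rose Miller | Legal | 140124
Rose Williams | HR | 137101
Noah Williams | HR | 127674
Mia Garcia | Legal | 121454
Sam Jones | Legal | 109003
Sam Jones | Legal | 105780
Noah Smith | HR | 52929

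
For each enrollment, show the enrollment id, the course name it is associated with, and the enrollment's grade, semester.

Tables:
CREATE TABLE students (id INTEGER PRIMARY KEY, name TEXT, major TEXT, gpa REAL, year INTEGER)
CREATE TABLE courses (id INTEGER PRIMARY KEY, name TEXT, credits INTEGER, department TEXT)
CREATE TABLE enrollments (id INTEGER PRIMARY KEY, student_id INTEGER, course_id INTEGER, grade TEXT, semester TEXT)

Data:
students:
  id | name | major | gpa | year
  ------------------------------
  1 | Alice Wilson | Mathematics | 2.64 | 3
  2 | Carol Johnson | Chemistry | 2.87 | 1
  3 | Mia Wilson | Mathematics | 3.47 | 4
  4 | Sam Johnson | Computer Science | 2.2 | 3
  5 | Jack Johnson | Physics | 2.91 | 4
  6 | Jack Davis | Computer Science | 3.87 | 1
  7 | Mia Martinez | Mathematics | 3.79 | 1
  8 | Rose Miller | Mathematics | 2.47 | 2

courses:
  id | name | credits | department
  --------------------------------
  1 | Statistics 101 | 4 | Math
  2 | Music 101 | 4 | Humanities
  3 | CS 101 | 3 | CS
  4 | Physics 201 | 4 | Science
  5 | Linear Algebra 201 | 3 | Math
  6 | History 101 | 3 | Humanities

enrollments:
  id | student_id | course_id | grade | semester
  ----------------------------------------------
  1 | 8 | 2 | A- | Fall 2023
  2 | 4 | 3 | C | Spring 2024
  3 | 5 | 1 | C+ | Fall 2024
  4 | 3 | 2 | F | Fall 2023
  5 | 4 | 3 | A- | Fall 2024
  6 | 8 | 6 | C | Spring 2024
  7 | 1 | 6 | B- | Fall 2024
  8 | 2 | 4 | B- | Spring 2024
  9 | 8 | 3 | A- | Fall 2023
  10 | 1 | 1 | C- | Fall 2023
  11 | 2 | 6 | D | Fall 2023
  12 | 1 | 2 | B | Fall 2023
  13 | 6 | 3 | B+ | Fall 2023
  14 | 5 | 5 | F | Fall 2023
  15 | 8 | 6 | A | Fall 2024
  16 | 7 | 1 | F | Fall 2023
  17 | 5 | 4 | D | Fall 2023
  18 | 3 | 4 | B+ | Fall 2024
SELECT c.id, p.name AS course, c.grade, c.semester FROM enrollments c JOIN courses p ON c.course_id = p.id

Execution result:
id | course | grade | semester
1 | Music 101 | A- | Fall 2023
2 | CS 101 | C | Spring 2024
3 | Statistics 101 | C+ | Fall 2024
4 | Music 101 | F | Fall 2023
5 | CS 101 | A- | Fall 2024
6 | History 101 | C | Spring 2024
7 | History 101 | B- | Fall 2024
8 | Physics 201 | B- | Spring 2024
9 | CS 101 | A- | Fall 2023
10 | Statistics 101 | C- | Fall 2023
11 | History 101 | D | Fall 2023
12 | Music 101 | B | Fall 2023
13 | CS 101 | B+ | Fall 2023
14 | Linear Algebra 201 | F | Fall 2023
15 | History 101 | A | Fall 2024
16 | Statistics 101 | F | Fall 2023
17 | Physics 201 | D | Fall 2023
18 | Physics 201 | B+ | Fall 2024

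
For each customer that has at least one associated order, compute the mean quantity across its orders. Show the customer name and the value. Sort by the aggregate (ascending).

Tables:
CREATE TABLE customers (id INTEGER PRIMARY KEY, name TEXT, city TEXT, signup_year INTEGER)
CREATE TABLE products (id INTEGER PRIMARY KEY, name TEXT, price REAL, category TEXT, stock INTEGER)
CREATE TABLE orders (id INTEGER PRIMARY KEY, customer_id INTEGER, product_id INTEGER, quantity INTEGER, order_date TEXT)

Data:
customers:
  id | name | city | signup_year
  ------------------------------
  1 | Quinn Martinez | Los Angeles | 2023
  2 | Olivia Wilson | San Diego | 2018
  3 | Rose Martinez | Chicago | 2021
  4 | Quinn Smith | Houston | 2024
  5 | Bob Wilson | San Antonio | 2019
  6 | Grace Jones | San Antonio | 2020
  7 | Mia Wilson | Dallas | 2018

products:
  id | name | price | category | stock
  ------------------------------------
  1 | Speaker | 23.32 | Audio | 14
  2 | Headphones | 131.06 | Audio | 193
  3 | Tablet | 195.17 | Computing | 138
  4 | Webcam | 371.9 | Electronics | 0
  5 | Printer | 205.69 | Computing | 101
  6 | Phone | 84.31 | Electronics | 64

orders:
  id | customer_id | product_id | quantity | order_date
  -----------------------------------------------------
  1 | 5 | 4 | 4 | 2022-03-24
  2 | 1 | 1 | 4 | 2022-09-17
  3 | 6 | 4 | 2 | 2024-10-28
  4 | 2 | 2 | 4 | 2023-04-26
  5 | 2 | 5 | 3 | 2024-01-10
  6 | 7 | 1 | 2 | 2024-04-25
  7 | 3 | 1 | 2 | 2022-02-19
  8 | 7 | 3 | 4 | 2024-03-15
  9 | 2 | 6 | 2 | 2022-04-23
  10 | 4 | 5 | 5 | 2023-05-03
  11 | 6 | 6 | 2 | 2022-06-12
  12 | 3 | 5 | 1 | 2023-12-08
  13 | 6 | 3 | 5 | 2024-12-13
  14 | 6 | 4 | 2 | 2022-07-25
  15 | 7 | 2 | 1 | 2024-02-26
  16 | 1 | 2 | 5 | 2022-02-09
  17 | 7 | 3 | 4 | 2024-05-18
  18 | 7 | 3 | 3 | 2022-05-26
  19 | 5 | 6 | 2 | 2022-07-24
SELECT p.name, AVG(c.quantity) AS avg_quantity FROM orders c JOIN customers p ON c.customer_id = p.id GROUP BY p.id, p.name ORDER BY avg_quantity ASC

Execution result:
name | avg_quantity
Rose Martinez | 1.50
Grace Jones | 2.75
Mia Wilson | 2.80
Olivia Wilson | 3.00
Bob Wilson | 3.00
Quinn Martinez | 4.50
Quinn Smith | 5.00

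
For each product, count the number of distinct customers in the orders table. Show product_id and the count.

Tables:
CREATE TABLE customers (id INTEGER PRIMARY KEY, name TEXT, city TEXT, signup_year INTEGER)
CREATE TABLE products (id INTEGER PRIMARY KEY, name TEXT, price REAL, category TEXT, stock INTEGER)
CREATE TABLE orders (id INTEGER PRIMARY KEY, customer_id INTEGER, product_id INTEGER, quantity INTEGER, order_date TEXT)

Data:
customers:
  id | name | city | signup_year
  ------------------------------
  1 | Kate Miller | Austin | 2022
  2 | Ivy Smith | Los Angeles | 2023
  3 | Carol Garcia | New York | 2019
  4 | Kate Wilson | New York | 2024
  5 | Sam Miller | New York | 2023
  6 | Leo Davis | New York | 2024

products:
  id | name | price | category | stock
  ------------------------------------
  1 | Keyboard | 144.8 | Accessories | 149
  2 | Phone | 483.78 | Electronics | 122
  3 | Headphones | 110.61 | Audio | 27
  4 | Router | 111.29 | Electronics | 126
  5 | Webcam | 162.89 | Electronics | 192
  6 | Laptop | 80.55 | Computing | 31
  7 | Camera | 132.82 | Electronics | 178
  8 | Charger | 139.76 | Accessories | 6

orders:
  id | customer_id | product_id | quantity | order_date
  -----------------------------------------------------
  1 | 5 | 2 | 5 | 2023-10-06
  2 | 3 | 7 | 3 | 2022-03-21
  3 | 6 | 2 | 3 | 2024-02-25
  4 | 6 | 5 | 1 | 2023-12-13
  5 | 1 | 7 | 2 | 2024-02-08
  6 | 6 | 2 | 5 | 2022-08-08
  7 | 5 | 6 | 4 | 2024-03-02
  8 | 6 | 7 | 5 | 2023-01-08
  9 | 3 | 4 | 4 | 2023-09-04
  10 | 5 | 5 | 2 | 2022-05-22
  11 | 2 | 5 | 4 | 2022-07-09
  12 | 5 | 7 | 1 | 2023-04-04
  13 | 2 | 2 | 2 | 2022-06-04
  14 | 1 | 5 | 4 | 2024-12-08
SELECT product_id, COUNT(DISTINCT customer_id) AS distinct_customer_count FROM orders GROUP BY product_id

Execution result:
product_id | distinct_customer_count
2 | 3
4 | 1
5 | 4
6 | 1
7 | 4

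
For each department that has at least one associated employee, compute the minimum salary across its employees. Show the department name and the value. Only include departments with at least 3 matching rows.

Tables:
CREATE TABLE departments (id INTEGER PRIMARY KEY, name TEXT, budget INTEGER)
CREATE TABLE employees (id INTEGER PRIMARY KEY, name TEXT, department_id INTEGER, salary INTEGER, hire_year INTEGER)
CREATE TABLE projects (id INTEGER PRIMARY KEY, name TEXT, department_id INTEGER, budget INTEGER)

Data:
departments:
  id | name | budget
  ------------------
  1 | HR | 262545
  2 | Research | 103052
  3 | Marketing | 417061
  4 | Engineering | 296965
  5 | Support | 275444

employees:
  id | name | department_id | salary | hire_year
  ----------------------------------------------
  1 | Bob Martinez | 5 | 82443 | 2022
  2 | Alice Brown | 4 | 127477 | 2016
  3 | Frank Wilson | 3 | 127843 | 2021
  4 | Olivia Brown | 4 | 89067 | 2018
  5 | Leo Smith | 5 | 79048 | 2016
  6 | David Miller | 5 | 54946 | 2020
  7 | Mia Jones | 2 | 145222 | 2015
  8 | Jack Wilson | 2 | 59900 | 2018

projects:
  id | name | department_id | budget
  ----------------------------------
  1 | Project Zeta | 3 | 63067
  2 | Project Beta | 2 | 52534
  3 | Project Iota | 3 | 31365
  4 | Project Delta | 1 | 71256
SELECT p.name, MIN(c.salary) AS min_salary FROM employees c JOIN departments p ON c.department_id = p.id GROUP BY p.id, p.name HAVING COUNT(*) >= 3

Execution result:
name | min_salary
Support | 54946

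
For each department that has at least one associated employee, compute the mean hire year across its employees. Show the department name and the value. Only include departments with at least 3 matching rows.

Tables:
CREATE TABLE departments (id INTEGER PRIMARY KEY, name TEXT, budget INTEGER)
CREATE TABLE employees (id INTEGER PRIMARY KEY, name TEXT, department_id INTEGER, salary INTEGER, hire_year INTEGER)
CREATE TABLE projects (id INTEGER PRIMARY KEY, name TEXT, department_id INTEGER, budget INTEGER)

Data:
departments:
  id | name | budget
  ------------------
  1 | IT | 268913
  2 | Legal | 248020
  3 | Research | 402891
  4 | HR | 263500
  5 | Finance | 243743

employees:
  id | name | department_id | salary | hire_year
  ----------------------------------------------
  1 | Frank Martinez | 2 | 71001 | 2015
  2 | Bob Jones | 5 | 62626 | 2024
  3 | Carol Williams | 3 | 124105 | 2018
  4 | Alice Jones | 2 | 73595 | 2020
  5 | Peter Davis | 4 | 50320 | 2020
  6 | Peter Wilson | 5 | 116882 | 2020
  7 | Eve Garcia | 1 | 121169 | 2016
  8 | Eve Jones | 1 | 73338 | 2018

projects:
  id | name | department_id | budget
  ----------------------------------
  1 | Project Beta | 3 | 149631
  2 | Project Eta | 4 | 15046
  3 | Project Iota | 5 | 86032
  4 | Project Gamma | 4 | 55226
SELECT p.name, AVG(c.hire_year) AS avg_hire_year FROM employees c JOIN departments p ON c.department_id = p.id GROUP BY p.id, p.name HAVING COUNT(*) >= 3

Execution result:
(no rows)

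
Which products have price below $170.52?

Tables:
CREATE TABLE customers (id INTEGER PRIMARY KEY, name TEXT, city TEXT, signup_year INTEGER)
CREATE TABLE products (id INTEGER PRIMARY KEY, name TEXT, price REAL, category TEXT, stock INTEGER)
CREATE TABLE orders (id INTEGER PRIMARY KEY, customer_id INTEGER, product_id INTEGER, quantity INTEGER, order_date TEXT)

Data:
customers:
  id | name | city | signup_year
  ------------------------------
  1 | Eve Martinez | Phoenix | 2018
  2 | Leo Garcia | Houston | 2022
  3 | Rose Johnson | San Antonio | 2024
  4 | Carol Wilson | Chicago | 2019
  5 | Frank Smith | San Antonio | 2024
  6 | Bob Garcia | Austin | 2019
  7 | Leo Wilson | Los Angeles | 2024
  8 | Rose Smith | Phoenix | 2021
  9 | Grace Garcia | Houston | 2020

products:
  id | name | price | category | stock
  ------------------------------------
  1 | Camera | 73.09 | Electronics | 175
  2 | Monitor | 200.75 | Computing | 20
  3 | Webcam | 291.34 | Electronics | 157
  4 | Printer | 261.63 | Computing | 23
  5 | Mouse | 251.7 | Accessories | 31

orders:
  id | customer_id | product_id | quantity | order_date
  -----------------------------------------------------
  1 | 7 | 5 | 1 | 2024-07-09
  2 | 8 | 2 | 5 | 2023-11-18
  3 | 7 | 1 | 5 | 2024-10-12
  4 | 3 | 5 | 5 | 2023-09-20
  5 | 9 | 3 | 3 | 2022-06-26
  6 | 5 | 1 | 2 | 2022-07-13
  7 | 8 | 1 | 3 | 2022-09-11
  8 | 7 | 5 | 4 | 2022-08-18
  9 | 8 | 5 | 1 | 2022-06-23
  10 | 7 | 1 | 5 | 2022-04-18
SELECT name, price FROM products WHERE price < 170.52

Execution result:
name | price
Camera | 73.09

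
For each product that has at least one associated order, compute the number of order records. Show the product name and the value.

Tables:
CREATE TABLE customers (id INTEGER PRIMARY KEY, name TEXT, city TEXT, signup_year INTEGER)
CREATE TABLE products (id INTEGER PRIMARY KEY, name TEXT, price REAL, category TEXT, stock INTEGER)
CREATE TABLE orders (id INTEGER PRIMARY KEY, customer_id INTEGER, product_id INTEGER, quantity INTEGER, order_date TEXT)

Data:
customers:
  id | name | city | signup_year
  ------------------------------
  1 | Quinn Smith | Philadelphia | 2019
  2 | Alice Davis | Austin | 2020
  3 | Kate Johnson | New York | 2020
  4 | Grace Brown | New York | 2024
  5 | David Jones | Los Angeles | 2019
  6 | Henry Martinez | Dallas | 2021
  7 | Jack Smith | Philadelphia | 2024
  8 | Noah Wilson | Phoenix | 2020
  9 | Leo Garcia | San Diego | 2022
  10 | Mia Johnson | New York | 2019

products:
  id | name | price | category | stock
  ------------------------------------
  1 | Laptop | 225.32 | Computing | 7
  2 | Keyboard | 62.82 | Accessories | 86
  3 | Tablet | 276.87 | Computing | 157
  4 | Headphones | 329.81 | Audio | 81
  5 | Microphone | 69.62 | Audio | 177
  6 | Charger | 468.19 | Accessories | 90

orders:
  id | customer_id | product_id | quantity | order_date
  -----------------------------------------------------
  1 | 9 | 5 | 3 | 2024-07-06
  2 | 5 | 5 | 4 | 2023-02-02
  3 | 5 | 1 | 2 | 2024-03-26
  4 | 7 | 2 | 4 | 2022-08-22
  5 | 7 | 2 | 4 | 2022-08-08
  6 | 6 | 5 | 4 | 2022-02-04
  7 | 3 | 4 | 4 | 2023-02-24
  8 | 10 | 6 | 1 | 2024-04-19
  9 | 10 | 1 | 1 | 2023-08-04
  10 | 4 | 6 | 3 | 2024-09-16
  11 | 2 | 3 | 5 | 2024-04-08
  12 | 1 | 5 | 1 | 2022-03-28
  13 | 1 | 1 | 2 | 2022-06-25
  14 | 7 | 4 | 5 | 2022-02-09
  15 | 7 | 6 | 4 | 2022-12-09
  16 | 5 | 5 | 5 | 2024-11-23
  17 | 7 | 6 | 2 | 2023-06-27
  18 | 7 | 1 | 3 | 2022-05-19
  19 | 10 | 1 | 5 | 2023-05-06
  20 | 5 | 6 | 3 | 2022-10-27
SELECT p.name, COUNT(*) AS n FROM orders c JOIN products p ON c.product_id = p.id GROUP BY p.id, p.name

Execution result:
name | n
Laptop | 5
Keyboard | 2
Tablet | 1
Headphones | 2
Microphone | 5
Charger | 5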